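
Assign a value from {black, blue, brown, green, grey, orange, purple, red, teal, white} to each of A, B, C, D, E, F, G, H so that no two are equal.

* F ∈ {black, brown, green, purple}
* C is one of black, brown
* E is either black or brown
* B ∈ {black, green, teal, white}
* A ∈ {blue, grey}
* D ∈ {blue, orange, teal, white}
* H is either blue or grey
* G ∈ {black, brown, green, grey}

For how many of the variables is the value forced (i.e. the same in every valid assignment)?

The 2 variables A and H are confined to {blue, grey}, which locks those values in; drop them from D, G.
C and E between them cover only {black, brown} — a naked pair. Remove those values from B, F, G.
G's domain is down to {green}, so G = green. Remove green from B, F.
F's domain is down to {purple}, so F = purple.
Determined: F=purple, G=green. The other variables each still have more than one consistent value. That makes 2.

2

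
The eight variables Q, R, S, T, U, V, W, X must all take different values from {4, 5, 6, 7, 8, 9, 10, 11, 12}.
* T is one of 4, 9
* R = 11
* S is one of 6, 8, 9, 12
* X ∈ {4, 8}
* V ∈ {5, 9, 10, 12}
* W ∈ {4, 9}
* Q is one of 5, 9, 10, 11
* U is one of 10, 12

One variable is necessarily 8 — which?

R's domain is down to {11}, so R = 11. Eliminate 11 elsewhere: Q.
Among the 7 still-open variables, 6 fits only S (and all 7 values in {4, 5, 6, 8, 9, 10, 12} must be used), so S = 6.
Among the 6 still-open variables, 8 fits only X (and all 6 values in {4, 5, 8, 9, 10, 12} must be used), so X = 8.

X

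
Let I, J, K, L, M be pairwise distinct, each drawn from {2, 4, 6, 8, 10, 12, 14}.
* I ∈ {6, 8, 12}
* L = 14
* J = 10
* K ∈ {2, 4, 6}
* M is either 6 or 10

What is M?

6

J has just one choice, so J = 10. So M can't be 10.
So M = 6.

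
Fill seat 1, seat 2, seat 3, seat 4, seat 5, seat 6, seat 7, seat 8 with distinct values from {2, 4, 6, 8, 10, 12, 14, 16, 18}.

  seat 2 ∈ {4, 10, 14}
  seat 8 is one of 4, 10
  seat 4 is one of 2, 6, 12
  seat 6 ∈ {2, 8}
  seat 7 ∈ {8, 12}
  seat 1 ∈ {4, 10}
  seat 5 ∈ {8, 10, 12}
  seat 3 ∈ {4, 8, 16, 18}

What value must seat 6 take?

seat 1 and seat 8 share exactly the 2 values {4, 10}; by pigeonhole those values go to them, so strike 4, 10 from seat 2, seat 3, seat 5.
seat 2 has just one choice, so seat 2 = 14.
The 2 variables seat 5 and seat 7 are confined to {8, 12}, which locks those values in; drop them from seat 3, seat 4, seat 6.
So seat 6 = 2.

2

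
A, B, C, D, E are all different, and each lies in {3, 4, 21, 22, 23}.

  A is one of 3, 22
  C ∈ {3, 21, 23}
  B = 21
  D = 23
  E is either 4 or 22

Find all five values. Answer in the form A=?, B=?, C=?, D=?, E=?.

A=22, B=21, C=3, D=23, E=4

B has just one choice, so B = 21. So C can't be 21.
D has just one choice, so D = 23. Remove 23 from C.
C's domain is down to {3}, so C = 3. Strike 3 from A.
That leaves A = 22. Eliminate 22 elsewhere: E.
That leaves E = 4.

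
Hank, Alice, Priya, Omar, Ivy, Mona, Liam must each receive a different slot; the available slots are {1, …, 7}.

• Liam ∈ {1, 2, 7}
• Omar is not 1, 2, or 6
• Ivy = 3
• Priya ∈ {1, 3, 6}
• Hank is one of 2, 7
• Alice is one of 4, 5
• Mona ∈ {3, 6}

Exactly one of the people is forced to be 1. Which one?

Priya

Ivy has just one choice, so Ivy = 3. Eliminate 3 elsewhere: Priya, Omar, Mona.
That leaves Mona = 6. So Priya can't be 6.
So 1 goes to Priya.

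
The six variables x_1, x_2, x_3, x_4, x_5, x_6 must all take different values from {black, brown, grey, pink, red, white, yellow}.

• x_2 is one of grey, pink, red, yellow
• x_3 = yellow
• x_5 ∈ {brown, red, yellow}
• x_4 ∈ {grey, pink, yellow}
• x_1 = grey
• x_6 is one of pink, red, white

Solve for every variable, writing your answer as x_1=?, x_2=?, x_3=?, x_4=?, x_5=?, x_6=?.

x_1 has just one choice, so x_1 = grey. Strike grey from x_2, x_4.
x_3 has just one choice, so x_3 = yellow. Eliminate yellow elsewhere: x_2, x_4, x_5.
x_4's domain is down to {pink}, so x_4 = pink. Remove pink from x_2, x_6.
x_2's domain is down to {red}, so x_2 = red. Remove red from x_5, x_6.
x_5 has just one choice, so x_5 = brown.
x_6's domain is down to {white}, so x_6 = white.

x_1=grey, x_2=red, x_3=yellow, x_4=pink, x_5=brown, x_6=white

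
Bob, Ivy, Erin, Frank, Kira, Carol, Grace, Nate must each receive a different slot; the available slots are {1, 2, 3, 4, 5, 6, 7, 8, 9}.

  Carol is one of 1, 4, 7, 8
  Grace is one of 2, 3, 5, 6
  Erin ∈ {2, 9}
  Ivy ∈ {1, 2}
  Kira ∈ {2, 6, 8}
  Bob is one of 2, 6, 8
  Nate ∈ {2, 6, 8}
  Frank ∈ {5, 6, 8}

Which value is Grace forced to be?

3

Bob, Kira, Nate share exactly the 3 values {2, 6, 8}; by pigeonhole those values go to them, so strike 2, 6, 8 from Ivy, Erin, Frank, Carol, Grace.
Ivy must be 1 (only option left). Strike 1 from Carol.
Erin must be 9 (only option left).
Frank has just one choice, so Frank = 5. Eliminate 5 elsewhere: Grace.
So Grace = 3.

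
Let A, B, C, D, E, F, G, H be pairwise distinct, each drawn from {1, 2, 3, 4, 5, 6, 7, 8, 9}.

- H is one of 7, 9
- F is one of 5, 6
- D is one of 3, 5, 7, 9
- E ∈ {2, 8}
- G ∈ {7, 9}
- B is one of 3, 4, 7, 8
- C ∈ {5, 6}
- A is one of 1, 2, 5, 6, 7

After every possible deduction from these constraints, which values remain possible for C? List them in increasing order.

5, 6

C and F share exactly the 2 values {5, 6}; by pigeonhole those values go to them, so strike 5, 6 from A, D.
G and H between them cover only {7, 9} — a naked pair. Remove those values from A, B, D.
D must be 3 (only option left). Remove 3 from B.
No further eliminations apply; C can still be any of 5, 6.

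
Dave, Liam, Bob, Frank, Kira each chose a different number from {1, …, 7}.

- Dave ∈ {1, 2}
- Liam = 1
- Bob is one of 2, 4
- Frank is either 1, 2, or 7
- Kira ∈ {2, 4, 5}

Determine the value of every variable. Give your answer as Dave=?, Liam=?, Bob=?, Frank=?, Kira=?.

Dave=2, Liam=1, Bob=4, Frank=7, Kira=5

Liam's domain is down to {1}, so Liam = 1. Strike 1 from Dave, Frank.
Dave's domain is down to {2}, so Dave = 2. So Bob, Frank, Kira can't be 2.
That leaves Bob = 4. Eliminate 4 elsewhere: Kira.
Frank has just one choice, so Frank = 7.
Kira has just one choice, so Kira = 5.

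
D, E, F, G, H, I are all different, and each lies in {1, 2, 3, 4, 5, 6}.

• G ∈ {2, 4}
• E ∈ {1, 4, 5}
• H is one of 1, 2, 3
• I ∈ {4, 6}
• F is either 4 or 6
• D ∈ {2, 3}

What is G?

2

The 6 variables draw from only 6 values {1, 2, 3, 4, 5, 6}, so each is used; only E can be 5, hence E = 5.
Among the 5 still-open variables, 1 fits only H (and all 5 values in {1, 2, 3, 4, 6} must be used), so H = 1.
The 4 still-open variables draw from only 4 values {2, 3, 4, 6}, so each is used; only D can be 3, hence D = 3.
The 3 still-open variables draw from only 3 values {2, 4, 6}, so each is used; only G can be 2, hence G = 2.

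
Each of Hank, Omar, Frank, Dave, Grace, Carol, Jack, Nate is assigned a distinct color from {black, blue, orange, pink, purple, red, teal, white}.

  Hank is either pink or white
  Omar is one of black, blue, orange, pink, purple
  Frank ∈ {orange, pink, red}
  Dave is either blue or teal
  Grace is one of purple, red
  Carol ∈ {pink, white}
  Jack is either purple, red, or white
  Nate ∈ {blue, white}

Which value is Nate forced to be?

blue

The 8 variables draw from only 8 values {black, blue, orange, pink, purple, red, teal, white}, so each is used; only Omar can be black, hence Omar = black.
The 7 still-open variables draw from only 7 values {blue, orange, pink, purple, red, teal, white}, so each is used; only Frank can be orange, hence Frank = orange.
Among the 6 still-open variables, teal fits only Dave (and all 6 values in {blue, pink, purple, red, teal, white} must be used), so Dave = teal.
Among the 5 still-open variables, blue fits only Nate (and all 5 values in {blue, pink, purple, red, white} must be used), so Nate = blue.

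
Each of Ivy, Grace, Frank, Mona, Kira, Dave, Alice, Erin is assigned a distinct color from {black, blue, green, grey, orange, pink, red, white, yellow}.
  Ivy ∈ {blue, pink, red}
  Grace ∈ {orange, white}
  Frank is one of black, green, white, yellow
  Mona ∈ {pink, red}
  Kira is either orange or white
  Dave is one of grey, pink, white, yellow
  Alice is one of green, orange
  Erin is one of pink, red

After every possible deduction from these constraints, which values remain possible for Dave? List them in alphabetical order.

Grace and Kira between them cover only {orange, white} — a naked pair. Remove those values from Frank, Dave, Alice.
Alice has just one choice, so Alice = green. Eliminate green elsewhere: Frank.
Mona and Erin between them cover only {pink, red} — a naked pair. Remove those values from Ivy, Dave.
Ivy has just one choice, so Ivy = blue.
No further eliminations apply; Dave can still be any of grey, yellow.

grey, yellow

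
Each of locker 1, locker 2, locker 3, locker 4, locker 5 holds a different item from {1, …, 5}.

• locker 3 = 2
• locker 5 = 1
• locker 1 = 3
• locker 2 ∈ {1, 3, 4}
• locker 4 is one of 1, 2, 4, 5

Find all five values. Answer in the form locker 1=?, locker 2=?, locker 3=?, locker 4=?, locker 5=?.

locker 1=3, locker 2=4, locker 3=2, locker 4=5, locker 5=1

locker 1 has just one choice, so locker 1 = 3. Remove 3 from locker 2.
locker 3 has just one choice, so locker 3 = 2. So locker 4 can't be 2.
locker 5's domain is down to {1}, so locker 5 = 1. Remove 1 from locker 2, locker 4.
locker 2 has just one choice, so locker 2 = 4. Eliminate 4 elsewhere: locker 4.
locker 4's domain is down to {5}, so locker 4 = 5.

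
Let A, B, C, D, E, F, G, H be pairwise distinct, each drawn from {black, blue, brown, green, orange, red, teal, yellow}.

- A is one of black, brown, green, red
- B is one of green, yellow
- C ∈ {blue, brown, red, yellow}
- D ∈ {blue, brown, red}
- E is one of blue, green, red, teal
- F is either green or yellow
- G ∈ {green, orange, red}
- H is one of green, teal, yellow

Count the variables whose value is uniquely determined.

3

The 8 variables draw from only 8 values {black, blue, brown, green, orange, red, teal, yellow}, so each is used; only A can be black, hence A = black.
Among the 7 still-open variables, orange fits only G (and all 7 values in {blue, brown, green, orange, red, teal, yellow} must be used), so G = orange.
B and F between them cover only {green, yellow} — a naked pair. Remove those values from C, E, H.
H has just one choice, so H = teal. Strike teal from E.
Determined: A=black, G=orange, H=teal. The other variables each still have more than one consistent value. That makes 3.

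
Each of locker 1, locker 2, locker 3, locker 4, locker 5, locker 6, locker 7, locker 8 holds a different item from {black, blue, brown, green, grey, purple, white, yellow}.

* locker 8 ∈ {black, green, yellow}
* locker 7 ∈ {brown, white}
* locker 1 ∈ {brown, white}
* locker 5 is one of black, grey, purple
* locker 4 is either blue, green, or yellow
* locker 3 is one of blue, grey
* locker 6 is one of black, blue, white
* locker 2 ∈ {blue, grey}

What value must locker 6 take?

Among the 8 variables, purple fits only locker 5 (and all 8 values in {black, blue, brown, green, grey, purple, white, yellow} must be used), so locker 5 = purple.
locker 1 and locker 7 between them cover only {brown, white} — a naked pair. Remove those values from locker 6.
The 2 variables locker 2 and locker 3 are confined to {blue, grey}, which locks those values in; drop them from locker 4, locker 6.
So locker 6 = black.

black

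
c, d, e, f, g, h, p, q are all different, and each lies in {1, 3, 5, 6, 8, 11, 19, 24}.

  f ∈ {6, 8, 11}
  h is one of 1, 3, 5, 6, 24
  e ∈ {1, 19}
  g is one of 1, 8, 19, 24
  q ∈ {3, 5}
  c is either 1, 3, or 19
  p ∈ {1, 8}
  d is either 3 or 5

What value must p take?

8

The 8 variables together cover exactly {1, 3, 5, 6, 8, 11, 19, 24} — 8 values for 8 variables — and 11 appears only in f's list, so f = 11.
Among the 7 still-open variables, 6 fits only h (and all 7 values in {1, 3, 5, 6, 8, 19, 24} must be used), so h = 6.
The 6 still-open variables draw from only 6 values {1, 3, 5, 8, 19, 24}, so each is used; only g can be 24, hence g = 24.
Among the 5 still-open variables, 8 fits only p (and all 5 values in {1, 3, 5, 8, 19} must be used), so p = 8.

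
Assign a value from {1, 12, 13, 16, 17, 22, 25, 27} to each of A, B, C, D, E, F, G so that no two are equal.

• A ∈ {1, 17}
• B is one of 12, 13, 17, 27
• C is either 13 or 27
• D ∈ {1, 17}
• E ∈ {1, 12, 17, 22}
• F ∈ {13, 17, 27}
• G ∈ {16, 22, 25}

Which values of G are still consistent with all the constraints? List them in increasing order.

16, 25

The 2 variables A and D are confined to {1, 17}, which locks those values in; drop them from B, E, F.
The 2 variables C and F are confined to {13, 27}, which locks those values in; drop them from B.
B must be 12 (only option left). Strike 12 from E.
That leaves E = 22. Remove 22 from G.
No further eliminations apply; G can still be any of 16, 25.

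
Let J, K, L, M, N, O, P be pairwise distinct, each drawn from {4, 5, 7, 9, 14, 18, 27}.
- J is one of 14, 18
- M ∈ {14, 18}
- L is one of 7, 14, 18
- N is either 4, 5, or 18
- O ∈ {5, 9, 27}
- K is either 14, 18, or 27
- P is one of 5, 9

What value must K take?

Among the 7 variables, 4 fits only N (and all 7 values in {4, 5, 7, 9, 14, 18, 27} must be used), so N = 4.
Among the 6 still-open variables, 7 fits only L (and all 6 values in {5, 7, 9, 14, 18, 27} must be used), so L = 7.
J and M between them cover only {14, 18} — a naked pair. Remove those values from K.
So K = 27.

27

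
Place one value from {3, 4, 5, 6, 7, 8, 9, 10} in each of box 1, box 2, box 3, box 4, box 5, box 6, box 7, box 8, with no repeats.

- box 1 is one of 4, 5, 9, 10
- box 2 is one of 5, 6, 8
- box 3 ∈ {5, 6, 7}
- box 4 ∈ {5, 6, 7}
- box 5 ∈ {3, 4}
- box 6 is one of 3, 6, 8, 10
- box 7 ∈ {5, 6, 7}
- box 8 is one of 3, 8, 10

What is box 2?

Among the 8 variables, 9 fits only box 1 (and all 8 values in {3, 4, 5, 6, 7, 8, 9, 10} must be used), so box 1 = 9.
The 7 still-open variables draw from only 7 values {3, 4, 5, 6, 7, 8, 10}, so each is used; only box 5 can be 4, hence box 5 = 4.
box 3, box 4, box 7 between them cover only {5, 6, 7} — a naked triple. Remove those values from box 2, box 6.
So box 2 = 8.

8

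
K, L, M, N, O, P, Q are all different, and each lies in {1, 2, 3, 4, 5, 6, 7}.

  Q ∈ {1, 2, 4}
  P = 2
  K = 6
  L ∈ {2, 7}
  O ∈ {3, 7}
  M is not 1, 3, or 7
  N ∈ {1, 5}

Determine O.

3

K must be 6 (only option left). Remove 6 from M.
That leaves P = 2. So L, M, Q can't be 2.
That leaves L = 7. Strike 7 from O.
So O = 3.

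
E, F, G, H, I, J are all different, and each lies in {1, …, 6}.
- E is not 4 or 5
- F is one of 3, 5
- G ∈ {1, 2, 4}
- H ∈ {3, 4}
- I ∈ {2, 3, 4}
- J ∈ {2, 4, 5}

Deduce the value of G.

The 6 variables draw from only 6 values {1, 2, 3, 4, 5, 6}, so each is used; only E can be 6, hence E = 6.
The 5 still-open variables draw from only 5 values {1, 2, 3, 4, 5}, so each is used; only G can be 1, hence G = 1.

1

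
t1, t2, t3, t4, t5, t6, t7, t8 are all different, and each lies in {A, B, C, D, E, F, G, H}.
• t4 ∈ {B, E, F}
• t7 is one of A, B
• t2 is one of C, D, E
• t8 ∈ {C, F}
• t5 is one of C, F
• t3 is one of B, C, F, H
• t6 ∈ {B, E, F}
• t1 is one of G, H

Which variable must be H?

t3

The 8 variables draw from only 8 values {A, B, C, D, E, F, G, H}, so each is used; only t7 can be A, hence t7 = A.
The 7 still-open variables draw from only 7 values {B, C, D, E, F, G, H}, so each is used; only t2 can be D, hence t2 = D.
Among the 6 still-open variables, G fits only t1 (and all 6 values in {B, C, E, F, G, H} must be used), so t1 = G.
The 5 still-open variables together cover exactly {B, C, E, F, H} — 5 values for 5 variables — and H appears only in t3's list, so t3 = H.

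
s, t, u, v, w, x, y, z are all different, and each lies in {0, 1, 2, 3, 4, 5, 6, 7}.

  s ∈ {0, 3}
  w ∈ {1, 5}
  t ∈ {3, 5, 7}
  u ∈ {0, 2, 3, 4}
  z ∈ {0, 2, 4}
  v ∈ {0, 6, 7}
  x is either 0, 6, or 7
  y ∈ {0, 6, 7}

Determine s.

Among the 8 variables, 1 fits only w (and all 8 values in {0, 1, 2, 3, 4, 5, 6, 7} must be used), so w = 1.
The 7 still-open variables draw from only 7 values {0, 2, 3, 4, 5, 6, 7}, so each is used; only t can be 5, hence t = 5.
The 3 variables v, x, y are confined to {0, 6, 7}, which locks those values in; drop them from s, u, z.
So s = 3.

3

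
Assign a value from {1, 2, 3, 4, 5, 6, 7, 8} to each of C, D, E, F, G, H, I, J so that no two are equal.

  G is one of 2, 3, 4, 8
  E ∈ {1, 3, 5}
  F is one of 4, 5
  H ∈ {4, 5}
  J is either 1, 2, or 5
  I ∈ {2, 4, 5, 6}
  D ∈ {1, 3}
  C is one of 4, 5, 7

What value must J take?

The 8 variables draw from only 8 values {1, 2, 3, 4, 5, 6, 7, 8}, so each is used; only I can be 6, hence I = 6.
The 7 still-open variables draw from only 7 values {1, 2, 3, 4, 5, 7, 8}, so each is used; only C can be 7, hence C = 7.
The 6 still-open variables together cover exactly {1, 2, 3, 4, 5, 8} — 6 values for 6 variables — and 8 appears only in G's list, so G = 8.
Among the 5 still-open variables, 2 fits only J (and all 5 values in {1, 2, 3, 4, 5} must be used), so J = 2.

2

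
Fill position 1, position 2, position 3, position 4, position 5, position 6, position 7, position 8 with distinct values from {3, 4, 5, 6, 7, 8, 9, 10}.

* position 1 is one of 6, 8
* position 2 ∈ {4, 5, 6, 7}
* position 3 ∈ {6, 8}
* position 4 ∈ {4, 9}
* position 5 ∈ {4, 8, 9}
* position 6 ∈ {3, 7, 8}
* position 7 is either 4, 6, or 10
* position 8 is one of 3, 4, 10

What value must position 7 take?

10

The 8 variables together cover exactly {3, 4, 5, 6, 7, 8, 9, 10} — 8 values for 8 variables — and 5 appears only in position 2's list, so position 2 = 5.
The 7 still-open variables together cover exactly {3, 4, 6, 7, 8, 9, 10} — 7 values for 7 variables — and 7 appears only in position 6's list, so position 6 = 7.
The 6 still-open variables together cover exactly {3, 4, 6, 8, 9, 10} — 6 values for 6 variables — and 3 appears only in position 8's list, so position 8 = 3.
The 5 still-open variables together cover exactly {4, 6, 8, 9, 10} — 5 values for 5 variables — and 10 appears only in position 7's list, so position 7 = 10.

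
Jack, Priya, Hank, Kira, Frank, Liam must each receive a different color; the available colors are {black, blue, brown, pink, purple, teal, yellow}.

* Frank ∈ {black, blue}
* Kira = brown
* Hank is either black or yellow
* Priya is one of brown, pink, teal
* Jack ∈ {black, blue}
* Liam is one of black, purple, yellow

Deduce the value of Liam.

Kira must be brown (only option left). Eliminate brown elsewhere: Priya.
Jack and Frank between them cover only {black, blue} — a naked pair. Remove those values from Hank, Liam.
Hank must be yellow (only option left). Remove yellow from Liam.
So Liam = purple.

purple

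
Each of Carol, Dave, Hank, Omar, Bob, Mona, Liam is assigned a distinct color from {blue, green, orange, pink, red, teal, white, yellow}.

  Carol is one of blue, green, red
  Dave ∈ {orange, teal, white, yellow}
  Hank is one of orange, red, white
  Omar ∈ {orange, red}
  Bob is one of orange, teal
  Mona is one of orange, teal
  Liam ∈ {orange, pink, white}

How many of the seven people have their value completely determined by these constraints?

4

The 2 variables Bob and Mona are confined to {orange, teal}, which locks those values in; drop them from Dave, Hank, Omar, Liam.
Omar's domain is down to {red}, so Omar = red. Strike red from Carol, Hank.
Hank has just one choice, so Hank = white. Strike white from Dave, Liam.
Liam must be pink (only option left).
That leaves Dave = yellow.
Determined: Dave=yellow, Hank=white, Omar=red, Liam=pink. The other people each still have more than one consistent value. That makes 4.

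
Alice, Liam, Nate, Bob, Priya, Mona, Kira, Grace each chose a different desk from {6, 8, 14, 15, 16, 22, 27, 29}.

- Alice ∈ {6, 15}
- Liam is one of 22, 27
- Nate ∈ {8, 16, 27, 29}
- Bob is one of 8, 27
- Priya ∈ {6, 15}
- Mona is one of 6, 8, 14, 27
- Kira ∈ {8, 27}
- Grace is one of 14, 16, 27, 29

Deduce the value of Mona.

14

The 8 variables together cover exactly {6, 8, 14, 15, 16, 22, 27, 29} — 8 values for 8 variables — and 22 appears only in Liam's list, so Liam = 22.
Alice and Priya share exactly the 2 values {6, 15}; by pigeonhole those values go to them, so strike 6, 15 from Mona.
The 2 variables Bob and Kira are confined to {8, 27}, which locks those values in; drop them from Nate, Mona, Grace.
So Mona = 14.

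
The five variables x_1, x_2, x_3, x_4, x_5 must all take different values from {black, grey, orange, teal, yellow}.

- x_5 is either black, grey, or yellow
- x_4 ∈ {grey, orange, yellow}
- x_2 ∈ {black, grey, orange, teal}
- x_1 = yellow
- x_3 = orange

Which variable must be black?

x_5

x_1 has just one choice, so x_1 = yellow. Strike yellow from x_4, x_5.
That leaves x_3 = orange. Eliminate orange elsewhere: x_2, x_4.
x_4 has just one choice, so x_4 = grey. Strike grey from x_2, x_5.
So black goes to x_5.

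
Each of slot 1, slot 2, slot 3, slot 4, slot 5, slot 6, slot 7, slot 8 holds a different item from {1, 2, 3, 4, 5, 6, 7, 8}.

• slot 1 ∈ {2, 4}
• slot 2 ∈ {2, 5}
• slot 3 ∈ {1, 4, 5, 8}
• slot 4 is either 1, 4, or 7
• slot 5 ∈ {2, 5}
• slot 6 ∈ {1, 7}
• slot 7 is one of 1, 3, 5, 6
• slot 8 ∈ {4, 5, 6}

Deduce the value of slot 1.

The 8 variables draw from only 8 values {1, 2, 3, 4, 5, 6, 7, 8}, so each is used; only slot 7 can be 3, hence slot 7 = 3.
Among the 7 still-open variables, 6 fits only slot 8 (and all 7 values in {1, 2, 4, 5, 6, 7, 8} must be used), so slot 8 = 6.
Among the 6 still-open variables, 8 fits only slot 3 (and all 6 values in {1, 2, 4, 5, 7, 8} must be used), so slot 3 = 8.
slot 2 and slot 5 between them cover only {2, 5} — a naked pair. Remove those values from slot 1.
So slot 1 = 4.

4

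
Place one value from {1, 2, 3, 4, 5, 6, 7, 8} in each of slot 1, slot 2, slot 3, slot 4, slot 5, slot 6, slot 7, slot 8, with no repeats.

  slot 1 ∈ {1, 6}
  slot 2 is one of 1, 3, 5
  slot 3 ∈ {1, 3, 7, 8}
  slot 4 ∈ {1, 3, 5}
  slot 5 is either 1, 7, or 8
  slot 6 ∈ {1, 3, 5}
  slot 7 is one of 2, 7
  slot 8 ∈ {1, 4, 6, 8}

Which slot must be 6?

The 8 variables draw from only 8 values {1, 2, 3, 4, 5, 6, 7, 8}, so each is used; only slot 7 can be 2, hence slot 7 = 2.
Among the 7 still-open variables, 4 fits only slot 8 (and all 7 values in {1, 3, 4, 5, 6, 7, 8} must be used), so slot 8 = 4.
Among the 6 still-open variables, 6 fits only slot 1 (and all 6 values in {1, 3, 5, 6, 7, 8} must be used), so slot 1 = 6.

slot 1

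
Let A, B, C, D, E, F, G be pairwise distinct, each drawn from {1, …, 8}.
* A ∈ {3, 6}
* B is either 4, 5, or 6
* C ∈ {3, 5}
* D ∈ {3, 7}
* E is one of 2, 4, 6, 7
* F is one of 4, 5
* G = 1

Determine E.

G's domain is down to {1}, so G = 1.
The 6 still-open variables together cover exactly {2, 3, 4, 5, 6, 7} — 6 values for 6 variables — and 2 appears only in E's list, so E = 2.

2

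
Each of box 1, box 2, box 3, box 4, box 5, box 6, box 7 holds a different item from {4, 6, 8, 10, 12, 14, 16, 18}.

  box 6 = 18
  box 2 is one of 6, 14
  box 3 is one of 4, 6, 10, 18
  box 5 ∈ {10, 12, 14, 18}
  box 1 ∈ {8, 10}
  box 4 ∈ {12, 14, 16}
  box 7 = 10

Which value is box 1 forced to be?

box 6 must be 18 (only option left). Strike 18 from box 3, box 5.
That leaves box 7 = 10. Strike 10 from box 1, box 3, box 5.
So box 1 = 8.

8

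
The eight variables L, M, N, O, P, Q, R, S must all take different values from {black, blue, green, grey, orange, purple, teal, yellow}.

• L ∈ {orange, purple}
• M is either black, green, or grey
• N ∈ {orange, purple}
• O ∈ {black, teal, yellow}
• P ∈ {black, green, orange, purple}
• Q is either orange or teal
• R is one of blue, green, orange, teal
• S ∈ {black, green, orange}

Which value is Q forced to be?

teal

The 8 variables draw from only 8 values {black, blue, green, grey, orange, purple, teal, yellow}, so each is used; only R can be blue, hence R = blue.
The 7 still-open variables draw from only 7 values {black, green, grey, orange, purple, teal, yellow}, so each is used; only M can be grey, hence M = grey.
The 6 still-open variables draw from only 6 values {black, green, orange, purple, teal, yellow}, so each is used; only O can be yellow, hence O = yellow.
The 5 still-open variables together cover exactly {black, green, orange, purple, teal} — 5 values for 5 variables — and teal appears only in Q's list, so Q = teal.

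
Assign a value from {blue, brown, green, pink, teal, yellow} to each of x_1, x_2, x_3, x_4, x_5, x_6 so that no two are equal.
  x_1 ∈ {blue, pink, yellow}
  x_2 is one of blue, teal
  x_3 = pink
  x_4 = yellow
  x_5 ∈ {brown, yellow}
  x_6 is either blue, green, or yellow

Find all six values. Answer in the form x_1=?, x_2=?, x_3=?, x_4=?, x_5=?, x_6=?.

x_1=blue, x_2=teal, x_3=pink, x_4=yellow, x_5=brown, x_6=green

x_3 has just one choice, so x_3 = pink. Remove pink from x_1.
x_4 has just one choice, so x_4 = yellow. So x_1, x_5, x_6 can't be yellow.
That leaves x_5 = brown.
x_1 has just one choice, so x_1 = blue. Remove blue from x_2, x_6.
That leaves x_2 = teal.
x_6 has just one choice, so x_6 = green.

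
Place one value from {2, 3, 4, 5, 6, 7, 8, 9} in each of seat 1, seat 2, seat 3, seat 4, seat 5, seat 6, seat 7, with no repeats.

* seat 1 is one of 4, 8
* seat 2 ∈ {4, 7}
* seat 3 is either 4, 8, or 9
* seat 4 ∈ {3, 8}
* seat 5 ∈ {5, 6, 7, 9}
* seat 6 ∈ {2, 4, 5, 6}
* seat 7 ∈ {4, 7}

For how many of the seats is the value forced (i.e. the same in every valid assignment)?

The 2 variables seat 2 and seat 7 are confined to {4, 7}, which locks those values in; drop them from seat 1, seat 3, seat 5, seat 6.
That leaves seat 1 = 8. Remove 8 from seat 3, seat 4.
That leaves seat 3 = 9. Eliminate 9 elsewhere: seat 5.
That leaves seat 4 = 3.
Determined: seat 1=8, seat 3=9, seat 4=3. The other seats each still have more than one consistent value. That makes 3.

3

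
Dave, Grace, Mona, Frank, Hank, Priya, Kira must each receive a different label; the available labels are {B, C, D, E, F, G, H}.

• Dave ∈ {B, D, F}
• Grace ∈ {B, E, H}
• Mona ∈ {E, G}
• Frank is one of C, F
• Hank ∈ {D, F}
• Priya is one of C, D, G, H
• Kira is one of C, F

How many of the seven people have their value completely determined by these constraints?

Frank and Kira share exactly the 2 values {C, F}; by pigeonhole those values go to them, so strike C, F from Dave, Hank, Priya.
That leaves Hank = D. Eliminate D elsewhere: Dave, Priya.
Dave's domain is down to {B}, so Dave = B. So Grace can't be B.
Determined: Dave=B, Hank=D. The other people each still have more than one consistent value. That makes 2.

2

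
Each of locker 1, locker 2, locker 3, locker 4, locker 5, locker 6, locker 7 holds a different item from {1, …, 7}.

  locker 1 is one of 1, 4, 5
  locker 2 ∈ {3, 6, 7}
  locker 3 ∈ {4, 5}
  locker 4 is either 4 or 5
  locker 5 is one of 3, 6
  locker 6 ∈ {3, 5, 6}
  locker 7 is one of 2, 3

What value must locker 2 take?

The 7 variables draw from only 7 values {1, 2, 3, 4, 5, 6, 7}, so each is used; only locker 1 can be 1, hence locker 1 = 1.
The 6 still-open variables together cover exactly {2, 3, 4, 5, 6, 7} — 6 values for 6 variables — and 2 appears only in locker 7's list, so locker 7 = 2.
Among the 5 still-open variables, 7 fits only locker 2 (and all 5 values in {3, 4, 5, 6, 7} must be used), so locker 2 = 7.

7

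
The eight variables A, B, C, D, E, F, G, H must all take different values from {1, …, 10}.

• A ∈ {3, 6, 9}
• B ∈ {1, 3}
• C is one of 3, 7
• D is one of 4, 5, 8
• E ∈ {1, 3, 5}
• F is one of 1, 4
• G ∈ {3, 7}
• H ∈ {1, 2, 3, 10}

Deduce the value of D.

C and G between them cover only {3, 7} — a naked pair. Remove those values from A, B, E, H.
B's domain is down to {1}, so B = 1. Remove 1 from E, F, H.
E has just one choice, so E = 5. Remove 5 from D.
F's domain is down to {4}, so F = 4. So D can't be 4.
So D = 8.

8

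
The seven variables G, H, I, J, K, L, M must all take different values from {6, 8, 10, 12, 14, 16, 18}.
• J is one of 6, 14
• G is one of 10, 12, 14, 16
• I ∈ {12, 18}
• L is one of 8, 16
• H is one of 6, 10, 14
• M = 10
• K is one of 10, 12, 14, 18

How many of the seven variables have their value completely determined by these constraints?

3

M has just one choice, so M = 10. Remove 10 from G, H, K.
Among the 6 still-open variables, 8 fits only L (and all 6 values in {6, 8, 12, 14, 16, 18} must be used), so L = 8.
The 5 still-open variables draw from only 5 values {6, 12, 14, 16, 18}, so each is used; only G can be 16, hence G = 16.
The 2 variables H and J are confined to {6, 14}, which locks those values in; drop them from K.
Determined: G=16, L=8, M=10. The other variables each still have more than one consistent value. That makes 3.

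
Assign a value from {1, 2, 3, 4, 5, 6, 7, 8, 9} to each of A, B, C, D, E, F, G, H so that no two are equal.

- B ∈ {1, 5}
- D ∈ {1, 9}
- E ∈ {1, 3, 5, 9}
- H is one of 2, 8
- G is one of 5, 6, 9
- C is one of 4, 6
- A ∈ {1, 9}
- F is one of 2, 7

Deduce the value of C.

4

A and D between them cover only {1, 9} — a naked pair. Remove those values from B, E, G.
That leaves B = 5. So E, G can't be 5.
E's domain is down to {3}, so E = 3.
G's domain is down to {6}, so G = 6. Eliminate 6 elsewhere: C.
So C = 4.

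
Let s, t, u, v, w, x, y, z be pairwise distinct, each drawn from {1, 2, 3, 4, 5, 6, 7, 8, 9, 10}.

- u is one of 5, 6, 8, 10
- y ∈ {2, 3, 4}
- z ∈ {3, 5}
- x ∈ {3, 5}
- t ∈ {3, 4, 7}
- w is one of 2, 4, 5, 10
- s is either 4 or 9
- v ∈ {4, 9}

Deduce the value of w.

10

s and v between them cover only {4, 9} — a naked pair. Remove those values from t, w, y.
x and z share exactly the 2 values {3, 5}; by pigeonhole those values go to them, so strike 3, 5 from t, u, w, y.
t's domain is down to {7}, so t = 7.
y has just one choice, so y = 2. Eliminate 2 elsewhere: w.
So w = 10.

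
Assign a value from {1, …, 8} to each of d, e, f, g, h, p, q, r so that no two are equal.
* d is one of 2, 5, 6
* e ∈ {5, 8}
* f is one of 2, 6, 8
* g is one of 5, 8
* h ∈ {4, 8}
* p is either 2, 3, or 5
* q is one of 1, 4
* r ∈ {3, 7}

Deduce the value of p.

3

The 8 variables draw from only 8 values {1, 2, 3, 4, 5, 6, 7, 8}, so each is used; only q can be 1, hence q = 1.
Among the 7 still-open variables, 4 fits only h (and all 7 values in {2, 3, 4, 5, 6, 7, 8} must be used), so h = 4.
The 6 still-open variables together cover exactly {2, 3, 5, 6, 7, 8} — 6 values for 6 variables — and 7 appears only in r's list, so r = 7.
Among the 5 still-open variables, 3 fits only p (and all 5 values in {2, 3, 5, 6, 8} must be used), so p = 3.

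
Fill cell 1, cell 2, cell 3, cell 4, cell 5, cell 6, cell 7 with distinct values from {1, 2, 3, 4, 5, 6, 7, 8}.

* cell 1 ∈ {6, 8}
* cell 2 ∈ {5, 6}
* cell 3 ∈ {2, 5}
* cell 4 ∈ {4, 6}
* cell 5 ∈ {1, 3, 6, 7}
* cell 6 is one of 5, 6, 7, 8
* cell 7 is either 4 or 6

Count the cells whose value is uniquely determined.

4

cell 4 and cell 7 share exactly the 2 values {4, 6}; by pigeonhole those values go to them, so strike 4, 6 from cell 1, cell 2, cell 5, cell 6.
That leaves cell 1 = 8. Eliminate 8 elsewhere: cell 6.
cell 2 has just one choice, so cell 2 = 5. So cell 3, cell 6 can't be 5.
cell 3 has just one choice, so cell 3 = 2.
cell 6's domain is down to {7}, so cell 6 = 7. Eliminate 7 elsewhere: cell 5.
Determined: cell 1=8, cell 2=5, cell 3=2, cell 6=7. The other cells each still have more than one consistent value. That makes 4.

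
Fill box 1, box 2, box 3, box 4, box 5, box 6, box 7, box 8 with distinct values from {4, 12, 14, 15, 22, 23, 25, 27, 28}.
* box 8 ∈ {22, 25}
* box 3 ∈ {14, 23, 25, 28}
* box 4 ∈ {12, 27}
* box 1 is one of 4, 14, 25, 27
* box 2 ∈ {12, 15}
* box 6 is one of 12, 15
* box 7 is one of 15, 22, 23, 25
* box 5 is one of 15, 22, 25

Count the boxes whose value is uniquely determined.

box 2 and box 6 between them cover only {12, 15} — a naked pair. Remove those values from box 4, box 5, box 7.
box 4 must be 27 (only option left). Eliminate 27 elsewhere: box 1.
box 5 and box 8 share exactly the 2 values {22, 25}; by pigeonhole those values go to them, so strike 22, 25 from box 1, box 3, box 7.
box 7 has just one choice, so box 7 = 23. Eliminate 23 elsewhere: box 3.
Determined: box 4=27, box 7=23. The other boxes each still have more than one consistent value. That makes 2.

2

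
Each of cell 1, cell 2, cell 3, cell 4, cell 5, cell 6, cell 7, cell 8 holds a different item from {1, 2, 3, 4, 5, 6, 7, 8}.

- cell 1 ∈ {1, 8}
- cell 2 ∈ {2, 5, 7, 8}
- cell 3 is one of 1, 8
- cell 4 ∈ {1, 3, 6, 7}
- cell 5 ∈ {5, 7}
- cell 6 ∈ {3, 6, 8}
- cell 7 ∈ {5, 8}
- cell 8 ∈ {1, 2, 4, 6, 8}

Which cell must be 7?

cell 5

Among the 8 variables, 4 fits only cell 8 (and all 8 values in {1, 2, 3, 4, 5, 6, 7, 8} must be used), so cell 8 = 4.
The 7 still-open variables draw from only 7 values {1, 2, 3, 5, 6, 7, 8}, so each is used; only cell 2 can be 2, hence cell 2 = 2.
cell 1 and cell 3 share exactly the 2 values {1, 8}; by pigeonhole those values go to them, so strike 1, 8 from cell 4, cell 6, cell 7.
cell 7 must be 5 (only option left). Remove 5 from cell 5.
So 7 goes to cell 5.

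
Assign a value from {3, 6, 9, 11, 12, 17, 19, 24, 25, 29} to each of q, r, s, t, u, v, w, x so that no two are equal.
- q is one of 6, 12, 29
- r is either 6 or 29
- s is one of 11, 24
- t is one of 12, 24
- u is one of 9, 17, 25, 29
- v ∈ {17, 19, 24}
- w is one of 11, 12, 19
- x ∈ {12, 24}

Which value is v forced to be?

17

The 2 variables t and x are confined to {12, 24}, which locks those values in; drop them from q, s, v, w.
s has just one choice, so s = 11. Remove 11 from w.
That leaves w = 19. So v can't be 19.
So v = 17.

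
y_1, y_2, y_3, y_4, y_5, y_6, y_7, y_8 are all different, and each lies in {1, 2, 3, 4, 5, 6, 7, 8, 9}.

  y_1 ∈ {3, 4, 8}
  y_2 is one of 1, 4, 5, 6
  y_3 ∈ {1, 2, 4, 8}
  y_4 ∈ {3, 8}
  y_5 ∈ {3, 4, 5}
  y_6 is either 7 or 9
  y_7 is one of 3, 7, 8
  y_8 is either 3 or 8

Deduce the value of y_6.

9

y_4 and y_8 between them cover only {3, 8} — a naked pair. Remove those values from y_1, y_3, y_5, y_7.
y_1 must be 4 (only option left). So y_2, y_3, y_5 can't be 4.
y_5's domain is down to {5}, so y_5 = 5. Strike 5 from y_2.
y_7 has just one choice, so y_7 = 7. Strike 7 from y_6.
So y_6 = 9.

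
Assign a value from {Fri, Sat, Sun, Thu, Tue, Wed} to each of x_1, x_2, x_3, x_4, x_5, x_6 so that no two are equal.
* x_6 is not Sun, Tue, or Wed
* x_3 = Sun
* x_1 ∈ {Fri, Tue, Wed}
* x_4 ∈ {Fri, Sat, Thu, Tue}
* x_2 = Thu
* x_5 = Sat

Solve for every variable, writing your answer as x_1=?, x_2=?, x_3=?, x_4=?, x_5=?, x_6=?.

x_2 has just one choice, so x_2 = Thu. Remove Thu from x_4, x_6.
x_3 has just one choice, so x_3 = Sun.
That leaves x_5 = Sat. So x_4, x_6 can't be Sat.
x_6 has just one choice, so x_6 = Fri. Remove Fri from x_1, x_4.
x_4 has just one choice, so x_4 = Tue. So x_1 can't be Tue.
x_1 has just one choice, so x_1 = Wed.

x_1=Wed, x_2=Thu, x_3=Sun, x_4=Tue, x_5=Sat, x_6=Fri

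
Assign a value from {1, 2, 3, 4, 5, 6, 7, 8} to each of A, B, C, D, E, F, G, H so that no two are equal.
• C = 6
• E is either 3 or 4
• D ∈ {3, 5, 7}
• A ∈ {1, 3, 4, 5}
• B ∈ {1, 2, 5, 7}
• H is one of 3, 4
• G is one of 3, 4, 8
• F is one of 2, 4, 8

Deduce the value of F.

C's domain is down to {6}, so C = 6.
E and H between them cover only {3, 4} — a naked pair. Remove those values from A, D, F, G.
That leaves G = 8. So F can't be 8.
So F = 2.

2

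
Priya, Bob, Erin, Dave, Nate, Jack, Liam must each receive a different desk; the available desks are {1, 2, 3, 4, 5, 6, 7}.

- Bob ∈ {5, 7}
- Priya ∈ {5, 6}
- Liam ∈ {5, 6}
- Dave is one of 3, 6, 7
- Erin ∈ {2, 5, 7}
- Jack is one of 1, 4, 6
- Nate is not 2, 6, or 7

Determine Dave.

3

Among the 7 variables, 2 fits only Erin (and all 7 values in {1, 2, 3, 4, 5, 6, 7} must be used), so Erin = 2.
Priya and Liam between them cover only {5, 6} — a naked pair. Remove those values from Bob, Dave, Nate, Jack.
Bob's domain is down to {7}, so Bob = 7. Strike 7 from Dave.
So Dave = 3.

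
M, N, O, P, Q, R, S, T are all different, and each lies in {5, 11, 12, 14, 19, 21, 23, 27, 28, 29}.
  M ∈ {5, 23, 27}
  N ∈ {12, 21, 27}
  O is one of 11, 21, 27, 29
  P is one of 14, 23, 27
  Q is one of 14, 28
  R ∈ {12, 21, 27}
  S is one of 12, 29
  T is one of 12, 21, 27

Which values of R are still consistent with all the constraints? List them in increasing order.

12, 21, 27

The 3 variables N, R, T are confined to {12, 21, 27}, which locks those values in; drop them from M, O, P, S.
S must be 29 (only option left). Eliminate 29 elsewhere: O.
That leaves O = 11.
No further eliminations apply; R can still be any of 12, 21, 27.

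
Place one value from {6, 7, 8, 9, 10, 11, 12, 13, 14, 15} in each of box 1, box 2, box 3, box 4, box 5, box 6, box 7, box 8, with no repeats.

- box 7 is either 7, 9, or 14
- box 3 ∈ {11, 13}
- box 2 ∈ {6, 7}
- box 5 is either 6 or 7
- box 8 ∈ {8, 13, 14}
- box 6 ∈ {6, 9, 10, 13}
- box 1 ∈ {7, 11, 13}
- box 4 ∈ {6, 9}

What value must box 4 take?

9

The 8 variables draw from only 8 values {6, 7, 8, 9, 10, 11, 13, 14}, so each is used; only box 8 can be 8, hence box 8 = 8.
The 7 still-open variables draw from only 7 values {6, 7, 9, 10, 11, 13, 14}, so each is used; only box 6 can be 10, hence box 6 = 10.
The 6 still-open variables draw from only 6 values {6, 7, 9, 11, 13, 14}, so each is used; only box 7 can be 14, hence box 7 = 14.
Among the 5 still-open variables, 9 fits only box 4 (and all 5 values in {6, 7, 9, 11, 13} must be used), so box 4 = 9.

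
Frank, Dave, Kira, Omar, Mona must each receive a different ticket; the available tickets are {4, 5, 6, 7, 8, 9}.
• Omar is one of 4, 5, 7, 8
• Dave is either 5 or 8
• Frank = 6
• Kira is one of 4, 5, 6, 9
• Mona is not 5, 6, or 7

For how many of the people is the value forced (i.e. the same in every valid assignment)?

Frank must be 6 (only option left). Strike 6 from Kira.
Determined: Frank=6. The other people each still have more than one consistent value. That makes 1.

1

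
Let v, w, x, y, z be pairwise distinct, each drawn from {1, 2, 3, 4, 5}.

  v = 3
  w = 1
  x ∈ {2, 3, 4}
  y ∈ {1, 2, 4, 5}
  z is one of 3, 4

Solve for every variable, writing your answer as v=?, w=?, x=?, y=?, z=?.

v=3, w=1, x=2, y=5, z=4

v must be 3 (only option left). So x, z can't be 3.
w must be 1 (only option left). Strike 1 from y.
That leaves z = 4. So x, y can't be 4.
x must be 2 (only option left). Remove 2 from y.
y's domain is down to {5}, so y = 5.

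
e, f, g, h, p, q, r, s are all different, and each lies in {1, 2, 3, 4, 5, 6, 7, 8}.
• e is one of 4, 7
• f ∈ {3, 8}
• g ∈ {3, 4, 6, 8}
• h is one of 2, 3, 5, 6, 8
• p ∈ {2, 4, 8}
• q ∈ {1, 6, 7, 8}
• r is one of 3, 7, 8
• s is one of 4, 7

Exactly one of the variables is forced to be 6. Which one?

g

Among the 8 variables, 1 fits only q (and all 8 values in {1, 2, 3, 4, 5, 6, 7, 8} must be used), so q = 1.
Among the 7 still-open variables, 5 fits only h (and all 7 values in {2, 3, 4, 5, 6, 7, 8} must be used), so h = 5.
The 6 still-open variables draw from only 6 values {2, 3, 4, 6, 7, 8}, so each is used; only p can be 2, hence p = 2.
Among the 5 still-open variables, 6 fits only g (and all 5 values in {3, 4, 6, 7, 8} must be used), so g = 6.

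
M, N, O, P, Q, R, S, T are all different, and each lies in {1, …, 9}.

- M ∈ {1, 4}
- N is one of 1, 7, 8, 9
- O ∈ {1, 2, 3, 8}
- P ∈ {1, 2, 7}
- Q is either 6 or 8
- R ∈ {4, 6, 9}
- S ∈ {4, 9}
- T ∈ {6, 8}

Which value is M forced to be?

Among the 8 variables, 3 fits only O (and all 8 values in {1, 2, 3, 4, 6, 7, 8, 9} must be used), so O = 3.
Among the 7 still-open variables, 2 fits only P (and all 7 values in {1, 2, 4, 6, 7, 8, 9} must be used), so P = 2.
Among the 6 still-open variables, 7 fits only N (and all 6 values in {1, 4, 6, 7, 8, 9} must be used), so N = 7.
The 5 still-open variables together cover exactly {1, 4, 6, 8, 9} — 5 values for 5 variables — and 1 appears only in M's list, so M = 1.

1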